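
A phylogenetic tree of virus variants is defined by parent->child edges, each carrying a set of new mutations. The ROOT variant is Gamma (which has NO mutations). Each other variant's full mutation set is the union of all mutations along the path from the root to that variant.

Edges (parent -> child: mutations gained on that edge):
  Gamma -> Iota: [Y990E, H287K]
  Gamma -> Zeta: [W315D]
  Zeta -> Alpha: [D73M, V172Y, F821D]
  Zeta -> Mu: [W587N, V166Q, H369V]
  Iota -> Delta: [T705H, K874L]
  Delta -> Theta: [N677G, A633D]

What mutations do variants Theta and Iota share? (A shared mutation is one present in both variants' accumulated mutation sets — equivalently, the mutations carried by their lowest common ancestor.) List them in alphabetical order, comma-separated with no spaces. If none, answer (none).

Accumulating mutations along path to Theta:
  At Gamma: gained [] -> total []
  At Iota: gained ['Y990E', 'H287K'] -> total ['H287K', 'Y990E']
  At Delta: gained ['T705H', 'K874L'] -> total ['H287K', 'K874L', 'T705H', 'Y990E']
  At Theta: gained ['N677G', 'A633D'] -> total ['A633D', 'H287K', 'K874L', 'N677G', 'T705H', 'Y990E']
Mutations(Theta) = ['A633D', 'H287K', 'K874L', 'N677G', 'T705H', 'Y990E']
Accumulating mutations along path to Iota:
  At Gamma: gained [] -> total []
  At Iota: gained ['Y990E', 'H287K'] -> total ['H287K', 'Y990E']
Mutations(Iota) = ['H287K', 'Y990E']
Intersection: ['A633D', 'H287K', 'K874L', 'N677G', 'T705H', 'Y990E'] ∩ ['H287K', 'Y990E'] = ['H287K', 'Y990E']

Answer: H287K,Y990E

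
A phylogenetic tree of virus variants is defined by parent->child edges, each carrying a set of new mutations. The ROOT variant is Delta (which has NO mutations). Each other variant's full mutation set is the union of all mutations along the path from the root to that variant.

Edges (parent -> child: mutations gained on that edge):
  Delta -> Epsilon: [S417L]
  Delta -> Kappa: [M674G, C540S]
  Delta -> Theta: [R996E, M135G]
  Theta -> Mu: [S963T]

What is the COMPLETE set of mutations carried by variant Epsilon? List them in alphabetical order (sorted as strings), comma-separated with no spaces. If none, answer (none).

Answer: S417L

Derivation:
At Delta: gained [] -> total []
At Epsilon: gained ['S417L'] -> total ['S417L']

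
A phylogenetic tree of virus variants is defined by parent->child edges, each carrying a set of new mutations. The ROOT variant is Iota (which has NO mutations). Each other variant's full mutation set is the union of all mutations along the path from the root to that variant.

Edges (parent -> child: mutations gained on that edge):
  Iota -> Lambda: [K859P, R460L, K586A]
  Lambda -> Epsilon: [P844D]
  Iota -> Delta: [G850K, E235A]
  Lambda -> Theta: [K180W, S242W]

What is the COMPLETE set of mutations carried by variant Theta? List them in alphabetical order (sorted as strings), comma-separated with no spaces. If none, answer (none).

Answer: K180W,K586A,K859P,R460L,S242W

Derivation:
At Iota: gained [] -> total []
At Lambda: gained ['K859P', 'R460L', 'K586A'] -> total ['K586A', 'K859P', 'R460L']
At Theta: gained ['K180W', 'S242W'] -> total ['K180W', 'K586A', 'K859P', 'R460L', 'S242W']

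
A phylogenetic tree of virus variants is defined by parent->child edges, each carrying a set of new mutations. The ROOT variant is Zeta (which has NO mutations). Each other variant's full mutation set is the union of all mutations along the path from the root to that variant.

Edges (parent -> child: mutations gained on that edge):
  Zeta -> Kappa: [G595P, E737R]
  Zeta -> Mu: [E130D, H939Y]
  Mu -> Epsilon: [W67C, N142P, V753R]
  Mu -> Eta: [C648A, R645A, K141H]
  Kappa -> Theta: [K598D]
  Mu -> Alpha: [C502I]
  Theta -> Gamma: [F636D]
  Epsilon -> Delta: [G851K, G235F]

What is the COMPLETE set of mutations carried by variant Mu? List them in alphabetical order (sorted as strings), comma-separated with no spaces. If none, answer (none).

At Zeta: gained [] -> total []
At Mu: gained ['E130D', 'H939Y'] -> total ['E130D', 'H939Y']

Answer: E130D,H939Y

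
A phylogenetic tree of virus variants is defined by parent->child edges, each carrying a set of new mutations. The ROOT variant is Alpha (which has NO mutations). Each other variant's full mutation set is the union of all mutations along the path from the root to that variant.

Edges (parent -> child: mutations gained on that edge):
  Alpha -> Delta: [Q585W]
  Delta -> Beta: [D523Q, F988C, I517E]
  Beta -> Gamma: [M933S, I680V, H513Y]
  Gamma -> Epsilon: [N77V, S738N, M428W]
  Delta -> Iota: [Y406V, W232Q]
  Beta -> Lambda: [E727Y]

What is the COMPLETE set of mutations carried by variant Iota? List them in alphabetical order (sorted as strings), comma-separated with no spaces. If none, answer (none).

Answer: Q585W,W232Q,Y406V

Derivation:
At Alpha: gained [] -> total []
At Delta: gained ['Q585W'] -> total ['Q585W']
At Iota: gained ['Y406V', 'W232Q'] -> total ['Q585W', 'W232Q', 'Y406V']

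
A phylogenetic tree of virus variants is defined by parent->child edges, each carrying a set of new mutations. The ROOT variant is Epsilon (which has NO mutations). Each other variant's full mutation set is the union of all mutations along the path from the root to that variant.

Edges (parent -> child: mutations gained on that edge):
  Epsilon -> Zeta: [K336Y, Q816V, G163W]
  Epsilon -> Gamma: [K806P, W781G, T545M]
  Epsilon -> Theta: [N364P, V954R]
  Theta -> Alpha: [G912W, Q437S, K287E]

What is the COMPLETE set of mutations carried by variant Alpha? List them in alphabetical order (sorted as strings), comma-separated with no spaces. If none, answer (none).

At Epsilon: gained [] -> total []
At Theta: gained ['N364P', 'V954R'] -> total ['N364P', 'V954R']
At Alpha: gained ['G912W', 'Q437S', 'K287E'] -> total ['G912W', 'K287E', 'N364P', 'Q437S', 'V954R']

Answer: G912W,K287E,N364P,Q437S,V954R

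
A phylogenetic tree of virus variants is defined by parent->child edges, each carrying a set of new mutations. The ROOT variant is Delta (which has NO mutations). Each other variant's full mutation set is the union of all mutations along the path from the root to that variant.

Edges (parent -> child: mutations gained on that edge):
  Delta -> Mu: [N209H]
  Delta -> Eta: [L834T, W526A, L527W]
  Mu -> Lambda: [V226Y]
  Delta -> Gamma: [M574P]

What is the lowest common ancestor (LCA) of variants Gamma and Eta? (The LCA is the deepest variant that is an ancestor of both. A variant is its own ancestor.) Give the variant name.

Answer: Delta

Derivation:
Path from root to Gamma: Delta -> Gamma
  ancestors of Gamma: {Delta, Gamma}
Path from root to Eta: Delta -> Eta
  ancestors of Eta: {Delta, Eta}
Common ancestors: {Delta}
Walk up from Eta: Eta (not in ancestors of Gamma), Delta (in ancestors of Gamma)
Deepest common ancestor (LCA) = Delta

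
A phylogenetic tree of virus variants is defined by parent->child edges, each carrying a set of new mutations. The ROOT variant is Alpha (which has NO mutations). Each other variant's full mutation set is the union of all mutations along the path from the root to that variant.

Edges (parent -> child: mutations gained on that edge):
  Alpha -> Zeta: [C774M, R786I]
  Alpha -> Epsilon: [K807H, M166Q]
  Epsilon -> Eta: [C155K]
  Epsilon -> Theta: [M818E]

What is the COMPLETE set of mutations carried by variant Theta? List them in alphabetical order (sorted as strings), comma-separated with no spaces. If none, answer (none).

Answer: K807H,M166Q,M818E

Derivation:
At Alpha: gained [] -> total []
At Epsilon: gained ['K807H', 'M166Q'] -> total ['K807H', 'M166Q']
At Theta: gained ['M818E'] -> total ['K807H', 'M166Q', 'M818E']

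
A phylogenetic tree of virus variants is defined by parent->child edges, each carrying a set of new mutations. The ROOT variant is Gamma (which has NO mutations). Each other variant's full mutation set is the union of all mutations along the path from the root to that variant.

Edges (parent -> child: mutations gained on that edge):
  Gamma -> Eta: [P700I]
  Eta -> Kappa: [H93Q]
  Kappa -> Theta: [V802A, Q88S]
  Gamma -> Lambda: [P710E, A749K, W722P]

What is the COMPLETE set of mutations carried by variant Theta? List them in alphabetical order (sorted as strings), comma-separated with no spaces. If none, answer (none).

Answer: H93Q,P700I,Q88S,V802A

Derivation:
At Gamma: gained [] -> total []
At Eta: gained ['P700I'] -> total ['P700I']
At Kappa: gained ['H93Q'] -> total ['H93Q', 'P700I']
At Theta: gained ['V802A', 'Q88S'] -> total ['H93Q', 'P700I', 'Q88S', 'V802A']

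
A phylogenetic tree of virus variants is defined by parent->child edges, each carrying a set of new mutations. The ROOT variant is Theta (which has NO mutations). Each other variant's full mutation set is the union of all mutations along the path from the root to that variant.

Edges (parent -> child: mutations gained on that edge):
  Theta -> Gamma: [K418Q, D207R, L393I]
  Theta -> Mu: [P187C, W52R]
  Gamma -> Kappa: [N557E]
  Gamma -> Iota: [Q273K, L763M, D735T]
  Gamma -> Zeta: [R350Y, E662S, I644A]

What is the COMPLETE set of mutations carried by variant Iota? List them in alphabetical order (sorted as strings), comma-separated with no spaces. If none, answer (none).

At Theta: gained [] -> total []
At Gamma: gained ['K418Q', 'D207R', 'L393I'] -> total ['D207R', 'K418Q', 'L393I']
At Iota: gained ['Q273K', 'L763M', 'D735T'] -> total ['D207R', 'D735T', 'K418Q', 'L393I', 'L763M', 'Q273K']

Answer: D207R,D735T,K418Q,L393I,L763M,Q273K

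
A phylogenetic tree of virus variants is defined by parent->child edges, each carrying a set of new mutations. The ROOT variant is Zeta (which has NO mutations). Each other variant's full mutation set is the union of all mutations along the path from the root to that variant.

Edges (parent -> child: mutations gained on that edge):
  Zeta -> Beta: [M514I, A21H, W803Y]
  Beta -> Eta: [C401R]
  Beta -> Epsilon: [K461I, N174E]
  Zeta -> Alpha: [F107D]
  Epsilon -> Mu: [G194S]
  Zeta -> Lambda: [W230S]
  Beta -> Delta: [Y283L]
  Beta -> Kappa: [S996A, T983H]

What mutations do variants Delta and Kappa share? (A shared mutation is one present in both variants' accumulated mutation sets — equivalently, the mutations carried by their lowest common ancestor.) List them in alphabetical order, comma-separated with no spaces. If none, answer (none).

Accumulating mutations along path to Delta:
  At Zeta: gained [] -> total []
  At Beta: gained ['M514I', 'A21H', 'W803Y'] -> total ['A21H', 'M514I', 'W803Y']
  At Delta: gained ['Y283L'] -> total ['A21H', 'M514I', 'W803Y', 'Y283L']
Mutations(Delta) = ['A21H', 'M514I', 'W803Y', 'Y283L']
Accumulating mutations along path to Kappa:
  At Zeta: gained [] -> total []
  At Beta: gained ['M514I', 'A21H', 'W803Y'] -> total ['A21H', 'M514I', 'W803Y']
  At Kappa: gained ['S996A', 'T983H'] -> total ['A21H', 'M514I', 'S996A', 'T983H', 'W803Y']
Mutations(Kappa) = ['A21H', 'M514I', 'S996A', 'T983H', 'W803Y']
Intersection: ['A21H', 'M514I', 'W803Y', 'Y283L'] ∩ ['A21H', 'M514I', 'S996A', 'T983H', 'W803Y'] = ['A21H', 'M514I', 'W803Y']

Answer: A21H,M514I,W803Y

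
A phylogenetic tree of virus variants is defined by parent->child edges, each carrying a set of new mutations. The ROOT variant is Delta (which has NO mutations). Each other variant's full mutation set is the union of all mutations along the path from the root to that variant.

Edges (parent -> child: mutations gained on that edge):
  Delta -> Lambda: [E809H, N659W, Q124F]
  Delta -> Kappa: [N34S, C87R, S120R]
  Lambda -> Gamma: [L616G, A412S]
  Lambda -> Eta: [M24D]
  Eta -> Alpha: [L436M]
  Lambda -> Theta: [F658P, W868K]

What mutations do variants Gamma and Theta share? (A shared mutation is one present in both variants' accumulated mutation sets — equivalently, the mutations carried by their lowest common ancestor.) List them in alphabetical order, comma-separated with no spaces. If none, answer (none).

Answer: E809H,N659W,Q124F

Derivation:
Accumulating mutations along path to Gamma:
  At Delta: gained [] -> total []
  At Lambda: gained ['E809H', 'N659W', 'Q124F'] -> total ['E809H', 'N659W', 'Q124F']
  At Gamma: gained ['L616G', 'A412S'] -> total ['A412S', 'E809H', 'L616G', 'N659W', 'Q124F']
Mutations(Gamma) = ['A412S', 'E809H', 'L616G', 'N659W', 'Q124F']
Accumulating mutations along path to Theta:
  At Delta: gained [] -> total []
  At Lambda: gained ['E809H', 'N659W', 'Q124F'] -> total ['E809H', 'N659W', 'Q124F']
  At Theta: gained ['F658P', 'W868K'] -> total ['E809H', 'F658P', 'N659W', 'Q124F', 'W868K']
Mutations(Theta) = ['E809H', 'F658P', 'N659W', 'Q124F', 'W868K']
Intersection: ['A412S', 'E809H', 'L616G', 'N659W', 'Q124F'] ∩ ['E809H', 'F658P', 'N659W', 'Q124F', 'W868K'] = ['E809H', 'N659W', 'Q124F']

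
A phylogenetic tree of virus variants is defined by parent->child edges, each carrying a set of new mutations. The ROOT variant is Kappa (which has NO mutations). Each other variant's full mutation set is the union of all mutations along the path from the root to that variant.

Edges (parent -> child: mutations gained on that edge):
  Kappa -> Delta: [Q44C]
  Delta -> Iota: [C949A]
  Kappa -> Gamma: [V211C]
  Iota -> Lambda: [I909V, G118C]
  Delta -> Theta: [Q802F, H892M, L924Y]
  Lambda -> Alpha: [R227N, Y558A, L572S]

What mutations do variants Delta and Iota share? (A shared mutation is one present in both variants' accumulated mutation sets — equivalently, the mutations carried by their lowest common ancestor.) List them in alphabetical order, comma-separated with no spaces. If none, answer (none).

Accumulating mutations along path to Delta:
  At Kappa: gained [] -> total []
  At Delta: gained ['Q44C'] -> total ['Q44C']
Mutations(Delta) = ['Q44C']
Accumulating mutations along path to Iota:
  At Kappa: gained [] -> total []
  At Delta: gained ['Q44C'] -> total ['Q44C']
  At Iota: gained ['C949A'] -> total ['C949A', 'Q44C']
Mutations(Iota) = ['C949A', 'Q44C']
Intersection: ['Q44C'] ∩ ['C949A', 'Q44C'] = ['Q44C']

Answer: Q44C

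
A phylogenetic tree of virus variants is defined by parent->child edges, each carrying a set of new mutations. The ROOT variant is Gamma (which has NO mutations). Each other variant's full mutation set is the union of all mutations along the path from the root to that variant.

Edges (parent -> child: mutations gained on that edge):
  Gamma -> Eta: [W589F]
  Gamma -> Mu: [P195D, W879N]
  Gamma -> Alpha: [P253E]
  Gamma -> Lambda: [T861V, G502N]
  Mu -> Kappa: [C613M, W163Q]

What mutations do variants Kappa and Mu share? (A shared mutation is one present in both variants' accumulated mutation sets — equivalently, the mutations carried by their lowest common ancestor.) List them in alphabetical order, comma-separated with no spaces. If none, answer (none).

Answer: P195D,W879N

Derivation:
Accumulating mutations along path to Kappa:
  At Gamma: gained [] -> total []
  At Mu: gained ['P195D', 'W879N'] -> total ['P195D', 'W879N']
  At Kappa: gained ['C613M', 'W163Q'] -> total ['C613M', 'P195D', 'W163Q', 'W879N']
Mutations(Kappa) = ['C613M', 'P195D', 'W163Q', 'W879N']
Accumulating mutations along path to Mu:
  At Gamma: gained [] -> total []
  At Mu: gained ['P195D', 'W879N'] -> total ['P195D', 'W879N']
Mutations(Mu) = ['P195D', 'W879N']
Intersection: ['C613M', 'P195D', 'W163Q', 'W879N'] ∩ ['P195D', 'W879N'] = ['P195D', 'W879N']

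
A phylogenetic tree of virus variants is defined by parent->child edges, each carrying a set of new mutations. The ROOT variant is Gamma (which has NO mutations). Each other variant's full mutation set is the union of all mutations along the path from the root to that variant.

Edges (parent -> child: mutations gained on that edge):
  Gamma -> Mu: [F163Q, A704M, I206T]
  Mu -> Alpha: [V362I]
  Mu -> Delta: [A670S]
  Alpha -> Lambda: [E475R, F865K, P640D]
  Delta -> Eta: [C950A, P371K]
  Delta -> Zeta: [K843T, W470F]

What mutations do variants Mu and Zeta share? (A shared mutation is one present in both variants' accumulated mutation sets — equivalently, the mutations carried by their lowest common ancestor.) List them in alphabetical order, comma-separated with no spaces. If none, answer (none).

Answer: A704M,F163Q,I206T

Derivation:
Accumulating mutations along path to Mu:
  At Gamma: gained [] -> total []
  At Mu: gained ['F163Q', 'A704M', 'I206T'] -> total ['A704M', 'F163Q', 'I206T']
Mutations(Mu) = ['A704M', 'F163Q', 'I206T']
Accumulating mutations along path to Zeta:
  At Gamma: gained [] -> total []
  At Mu: gained ['F163Q', 'A704M', 'I206T'] -> total ['A704M', 'F163Q', 'I206T']
  At Delta: gained ['A670S'] -> total ['A670S', 'A704M', 'F163Q', 'I206T']
  At Zeta: gained ['K843T', 'W470F'] -> total ['A670S', 'A704M', 'F163Q', 'I206T', 'K843T', 'W470F']
Mutations(Zeta) = ['A670S', 'A704M', 'F163Q', 'I206T', 'K843T', 'W470F']
Intersection: ['A704M', 'F163Q', 'I206T'] ∩ ['A670S', 'A704M', 'F163Q', 'I206T', 'K843T', 'W470F'] = ['A704M', 'F163Q', 'I206T']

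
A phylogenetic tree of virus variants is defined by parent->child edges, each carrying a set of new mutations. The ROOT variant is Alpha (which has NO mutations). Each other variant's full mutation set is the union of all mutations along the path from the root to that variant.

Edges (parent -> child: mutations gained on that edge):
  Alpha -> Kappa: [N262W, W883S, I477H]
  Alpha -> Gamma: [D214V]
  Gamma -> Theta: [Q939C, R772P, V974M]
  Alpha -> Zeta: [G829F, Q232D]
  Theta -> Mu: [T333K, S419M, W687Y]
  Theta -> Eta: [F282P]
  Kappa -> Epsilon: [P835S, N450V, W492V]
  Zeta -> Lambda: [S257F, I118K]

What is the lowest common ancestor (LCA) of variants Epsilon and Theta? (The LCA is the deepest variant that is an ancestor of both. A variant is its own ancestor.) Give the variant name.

Answer: Alpha

Derivation:
Path from root to Epsilon: Alpha -> Kappa -> Epsilon
  ancestors of Epsilon: {Alpha, Kappa, Epsilon}
Path from root to Theta: Alpha -> Gamma -> Theta
  ancestors of Theta: {Alpha, Gamma, Theta}
Common ancestors: {Alpha}
Walk up from Theta: Theta (not in ancestors of Epsilon), Gamma (not in ancestors of Epsilon), Alpha (in ancestors of Epsilon)
Deepest common ancestor (LCA) = Alpha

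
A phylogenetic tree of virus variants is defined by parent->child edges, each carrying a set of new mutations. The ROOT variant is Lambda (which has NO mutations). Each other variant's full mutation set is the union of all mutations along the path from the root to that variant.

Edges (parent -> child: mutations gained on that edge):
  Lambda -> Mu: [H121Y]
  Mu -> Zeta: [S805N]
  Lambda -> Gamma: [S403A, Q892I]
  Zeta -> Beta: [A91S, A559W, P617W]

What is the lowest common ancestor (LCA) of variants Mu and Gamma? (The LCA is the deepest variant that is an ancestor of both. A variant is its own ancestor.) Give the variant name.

Answer: Lambda

Derivation:
Path from root to Mu: Lambda -> Mu
  ancestors of Mu: {Lambda, Mu}
Path from root to Gamma: Lambda -> Gamma
  ancestors of Gamma: {Lambda, Gamma}
Common ancestors: {Lambda}
Walk up from Gamma: Gamma (not in ancestors of Mu), Lambda (in ancestors of Mu)
Deepest common ancestor (LCA) = Lambda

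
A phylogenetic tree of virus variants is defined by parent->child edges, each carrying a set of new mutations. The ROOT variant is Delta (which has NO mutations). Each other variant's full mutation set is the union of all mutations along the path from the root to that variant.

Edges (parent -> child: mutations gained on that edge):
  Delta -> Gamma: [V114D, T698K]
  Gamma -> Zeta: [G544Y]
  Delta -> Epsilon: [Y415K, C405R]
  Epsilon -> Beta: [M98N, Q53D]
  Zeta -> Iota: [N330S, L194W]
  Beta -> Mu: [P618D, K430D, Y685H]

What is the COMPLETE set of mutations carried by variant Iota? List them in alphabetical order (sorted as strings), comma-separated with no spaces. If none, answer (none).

At Delta: gained [] -> total []
At Gamma: gained ['V114D', 'T698K'] -> total ['T698K', 'V114D']
At Zeta: gained ['G544Y'] -> total ['G544Y', 'T698K', 'V114D']
At Iota: gained ['N330S', 'L194W'] -> total ['G544Y', 'L194W', 'N330S', 'T698K', 'V114D']

Answer: G544Y,L194W,N330S,T698K,V114D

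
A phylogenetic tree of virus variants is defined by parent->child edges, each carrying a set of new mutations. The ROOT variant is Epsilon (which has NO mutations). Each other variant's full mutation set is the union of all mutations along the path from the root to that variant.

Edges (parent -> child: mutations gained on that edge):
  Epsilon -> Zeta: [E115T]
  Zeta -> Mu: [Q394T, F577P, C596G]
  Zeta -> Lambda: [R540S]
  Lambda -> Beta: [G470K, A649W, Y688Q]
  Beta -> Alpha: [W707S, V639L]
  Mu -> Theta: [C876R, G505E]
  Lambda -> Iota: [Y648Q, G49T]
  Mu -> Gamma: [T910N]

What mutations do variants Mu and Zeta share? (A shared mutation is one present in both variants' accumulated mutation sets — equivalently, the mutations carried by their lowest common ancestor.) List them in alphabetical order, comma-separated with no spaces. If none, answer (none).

Answer: E115T

Derivation:
Accumulating mutations along path to Mu:
  At Epsilon: gained [] -> total []
  At Zeta: gained ['E115T'] -> total ['E115T']
  At Mu: gained ['Q394T', 'F577P', 'C596G'] -> total ['C596G', 'E115T', 'F577P', 'Q394T']
Mutations(Mu) = ['C596G', 'E115T', 'F577P', 'Q394T']
Accumulating mutations along path to Zeta:
  At Epsilon: gained [] -> total []
  At Zeta: gained ['E115T'] -> total ['E115T']
Mutations(Zeta) = ['E115T']
Intersection: ['C596G', 'E115T', 'F577P', 'Q394T'] ∩ ['E115T'] = ['E115T']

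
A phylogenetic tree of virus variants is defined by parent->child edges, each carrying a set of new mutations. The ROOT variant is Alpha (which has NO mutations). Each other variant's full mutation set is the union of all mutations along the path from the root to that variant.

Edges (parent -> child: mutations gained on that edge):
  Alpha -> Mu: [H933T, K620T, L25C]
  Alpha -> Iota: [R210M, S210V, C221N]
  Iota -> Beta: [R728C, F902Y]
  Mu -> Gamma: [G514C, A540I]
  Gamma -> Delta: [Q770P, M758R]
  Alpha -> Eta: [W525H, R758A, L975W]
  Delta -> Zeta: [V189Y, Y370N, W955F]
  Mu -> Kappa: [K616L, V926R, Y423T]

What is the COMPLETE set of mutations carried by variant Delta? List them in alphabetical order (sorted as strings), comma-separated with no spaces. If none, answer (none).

Answer: A540I,G514C,H933T,K620T,L25C,M758R,Q770P

Derivation:
At Alpha: gained [] -> total []
At Mu: gained ['H933T', 'K620T', 'L25C'] -> total ['H933T', 'K620T', 'L25C']
At Gamma: gained ['G514C', 'A540I'] -> total ['A540I', 'G514C', 'H933T', 'K620T', 'L25C']
At Delta: gained ['Q770P', 'M758R'] -> total ['A540I', 'G514C', 'H933T', 'K620T', 'L25C', 'M758R', 'Q770P']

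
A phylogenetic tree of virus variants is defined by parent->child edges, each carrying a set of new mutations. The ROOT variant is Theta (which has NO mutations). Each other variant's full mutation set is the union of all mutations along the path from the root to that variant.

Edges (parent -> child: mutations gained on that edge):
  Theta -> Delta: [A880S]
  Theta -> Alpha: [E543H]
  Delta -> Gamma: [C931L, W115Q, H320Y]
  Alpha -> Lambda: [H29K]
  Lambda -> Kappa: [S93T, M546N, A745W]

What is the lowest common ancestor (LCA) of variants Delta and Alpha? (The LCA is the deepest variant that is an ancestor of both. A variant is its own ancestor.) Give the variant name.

Answer: Theta

Derivation:
Path from root to Delta: Theta -> Delta
  ancestors of Delta: {Theta, Delta}
Path from root to Alpha: Theta -> Alpha
  ancestors of Alpha: {Theta, Alpha}
Common ancestors: {Theta}
Walk up from Alpha: Alpha (not in ancestors of Delta), Theta (in ancestors of Delta)
Deepest common ancestor (LCA) = Theta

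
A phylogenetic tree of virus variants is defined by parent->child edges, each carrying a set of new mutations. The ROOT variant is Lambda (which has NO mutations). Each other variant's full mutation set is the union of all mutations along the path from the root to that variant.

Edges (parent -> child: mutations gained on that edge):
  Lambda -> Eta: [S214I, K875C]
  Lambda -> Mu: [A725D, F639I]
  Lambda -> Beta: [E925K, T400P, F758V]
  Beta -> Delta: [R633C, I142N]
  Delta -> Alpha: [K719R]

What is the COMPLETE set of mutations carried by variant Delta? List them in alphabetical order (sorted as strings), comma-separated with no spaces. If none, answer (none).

Answer: E925K,F758V,I142N,R633C,T400P

Derivation:
At Lambda: gained [] -> total []
At Beta: gained ['E925K', 'T400P', 'F758V'] -> total ['E925K', 'F758V', 'T400P']
At Delta: gained ['R633C', 'I142N'] -> total ['E925K', 'F758V', 'I142N', 'R633C', 'T400P']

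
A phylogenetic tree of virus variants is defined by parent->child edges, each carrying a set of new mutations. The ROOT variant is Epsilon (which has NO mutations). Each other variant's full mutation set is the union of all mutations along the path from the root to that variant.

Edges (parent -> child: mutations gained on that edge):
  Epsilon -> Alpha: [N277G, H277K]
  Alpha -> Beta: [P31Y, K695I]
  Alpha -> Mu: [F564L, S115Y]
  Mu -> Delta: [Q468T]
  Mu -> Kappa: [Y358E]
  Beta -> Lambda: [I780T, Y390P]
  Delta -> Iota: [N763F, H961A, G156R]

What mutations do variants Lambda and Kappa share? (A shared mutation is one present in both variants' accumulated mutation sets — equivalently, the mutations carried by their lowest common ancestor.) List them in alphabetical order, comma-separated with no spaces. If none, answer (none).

Answer: H277K,N277G

Derivation:
Accumulating mutations along path to Lambda:
  At Epsilon: gained [] -> total []
  At Alpha: gained ['N277G', 'H277K'] -> total ['H277K', 'N277G']
  At Beta: gained ['P31Y', 'K695I'] -> total ['H277K', 'K695I', 'N277G', 'P31Y']
  At Lambda: gained ['I780T', 'Y390P'] -> total ['H277K', 'I780T', 'K695I', 'N277G', 'P31Y', 'Y390P']
Mutations(Lambda) = ['H277K', 'I780T', 'K695I', 'N277G', 'P31Y', 'Y390P']
Accumulating mutations along path to Kappa:
  At Epsilon: gained [] -> total []
  At Alpha: gained ['N277G', 'H277K'] -> total ['H277K', 'N277G']
  At Mu: gained ['F564L', 'S115Y'] -> total ['F564L', 'H277K', 'N277G', 'S115Y']
  At Kappa: gained ['Y358E'] -> total ['F564L', 'H277K', 'N277G', 'S115Y', 'Y358E']
Mutations(Kappa) = ['F564L', 'H277K', 'N277G', 'S115Y', 'Y358E']
Intersection: ['H277K', 'I780T', 'K695I', 'N277G', 'P31Y', 'Y390P'] ∩ ['F564L', 'H277K', 'N277G', 'S115Y', 'Y358E'] = ['H277K', 'N277G']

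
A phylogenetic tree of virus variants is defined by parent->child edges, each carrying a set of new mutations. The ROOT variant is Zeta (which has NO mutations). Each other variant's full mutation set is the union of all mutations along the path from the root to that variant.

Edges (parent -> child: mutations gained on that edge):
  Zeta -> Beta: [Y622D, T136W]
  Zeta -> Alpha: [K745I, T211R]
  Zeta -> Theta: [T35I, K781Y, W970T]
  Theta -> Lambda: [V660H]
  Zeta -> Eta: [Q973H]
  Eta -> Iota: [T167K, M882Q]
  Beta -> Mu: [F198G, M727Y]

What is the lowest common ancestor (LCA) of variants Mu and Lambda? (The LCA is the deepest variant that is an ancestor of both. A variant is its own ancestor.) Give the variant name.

Path from root to Mu: Zeta -> Beta -> Mu
  ancestors of Mu: {Zeta, Beta, Mu}
Path from root to Lambda: Zeta -> Theta -> Lambda
  ancestors of Lambda: {Zeta, Theta, Lambda}
Common ancestors: {Zeta}
Walk up from Lambda: Lambda (not in ancestors of Mu), Theta (not in ancestors of Mu), Zeta (in ancestors of Mu)
Deepest common ancestor (LCA) = Zeta

Answer: Zeta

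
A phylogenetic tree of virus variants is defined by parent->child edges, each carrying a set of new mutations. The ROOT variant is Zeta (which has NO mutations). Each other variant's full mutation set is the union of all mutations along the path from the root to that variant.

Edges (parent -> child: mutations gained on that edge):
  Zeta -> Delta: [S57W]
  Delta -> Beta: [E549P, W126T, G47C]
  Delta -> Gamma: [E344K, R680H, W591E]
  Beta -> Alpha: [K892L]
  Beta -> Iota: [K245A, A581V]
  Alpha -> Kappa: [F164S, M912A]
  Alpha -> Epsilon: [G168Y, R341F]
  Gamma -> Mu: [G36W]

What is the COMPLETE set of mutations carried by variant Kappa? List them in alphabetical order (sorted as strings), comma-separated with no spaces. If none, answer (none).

At Zeta: gained [] -> total []
At Delta: gained ['S57W'] -> total ['S57W']
At Beta: gained ['E549P', 'W126T', 'G47C'] -> total ['E549P', 'G47C', 'S57W', 'W126T']
At Alpha: gained ['K892L'] -> total ['E549P', 'G47C', 'K892L', 'S57W', 'W126T']
At Kappa: gained ['F164S', 'M912A'] -> total ['E549P', 'F164S', 'G47C', 'K892L', 'M912A', 'S57W', 'W126T']

Answer: E549P,F164S,G47C,K892L,M912A,S57W,W126T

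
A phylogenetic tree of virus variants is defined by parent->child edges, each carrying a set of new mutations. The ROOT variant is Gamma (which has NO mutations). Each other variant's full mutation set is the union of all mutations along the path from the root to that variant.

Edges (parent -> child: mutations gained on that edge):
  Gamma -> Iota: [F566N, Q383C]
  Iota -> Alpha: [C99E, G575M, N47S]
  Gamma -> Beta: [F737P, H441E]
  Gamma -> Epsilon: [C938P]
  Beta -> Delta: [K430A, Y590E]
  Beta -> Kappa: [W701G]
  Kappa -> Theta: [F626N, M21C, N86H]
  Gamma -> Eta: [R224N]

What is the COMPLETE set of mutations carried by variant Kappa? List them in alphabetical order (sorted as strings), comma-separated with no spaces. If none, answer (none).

At Gamma: gained [] -> total []
At Beta: gained ['F737P', 'H441E'] -> total ['F737P', 'H441E']
At Kappa: gained ['W701G'] -> total ['F737P', 'H441E', 'W701G']

Answer: F737P,H441E,W701G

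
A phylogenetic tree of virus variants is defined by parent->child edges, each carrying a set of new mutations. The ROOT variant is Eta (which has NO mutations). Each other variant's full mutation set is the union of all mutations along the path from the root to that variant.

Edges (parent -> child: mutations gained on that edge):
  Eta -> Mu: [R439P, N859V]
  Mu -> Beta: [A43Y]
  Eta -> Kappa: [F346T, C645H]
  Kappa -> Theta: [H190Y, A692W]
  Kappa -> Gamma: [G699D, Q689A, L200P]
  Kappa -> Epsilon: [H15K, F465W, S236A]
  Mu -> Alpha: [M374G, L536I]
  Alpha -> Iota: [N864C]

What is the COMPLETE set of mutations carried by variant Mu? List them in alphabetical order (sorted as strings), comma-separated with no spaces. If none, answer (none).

Answer: N859V,R439P

Derivation:
At Eta: gained [] -> total []
At Mu: gained ['R439P', 'N859V'] -> total ['N859V', 'R439P']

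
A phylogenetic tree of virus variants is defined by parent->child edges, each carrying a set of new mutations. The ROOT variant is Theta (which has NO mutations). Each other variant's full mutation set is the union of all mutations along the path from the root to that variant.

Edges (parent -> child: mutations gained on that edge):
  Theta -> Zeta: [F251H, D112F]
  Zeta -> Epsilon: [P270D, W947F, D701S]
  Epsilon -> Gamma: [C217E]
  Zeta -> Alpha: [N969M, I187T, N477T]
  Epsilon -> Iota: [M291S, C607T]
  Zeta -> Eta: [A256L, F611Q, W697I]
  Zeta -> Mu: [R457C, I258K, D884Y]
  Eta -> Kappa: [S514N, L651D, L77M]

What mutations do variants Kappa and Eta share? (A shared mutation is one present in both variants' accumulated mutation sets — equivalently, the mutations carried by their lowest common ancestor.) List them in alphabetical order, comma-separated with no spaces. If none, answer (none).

Accumulating mutations along path to Kappa:
  At Theta: gained [] -> total []
  At Zeta: gained ['F251H', 'D112F'] -> total ['D112F', 'F251H']
  At Eta: gained ['A256L', 'F611Q', 'W697I'] -> total ['A256L', 'D112F', 'F251H', 'F611Q', 'W697I']
  At Kappa: gained ['S514N', 'L651D', 'L77M'] -> total ['A256L', 'D112F', 'F251H', 'F611Q', 'L651D', 'L77M', 'S514N', 'W697I']
Mutations(Kappa) = ['A256L', 'D112F', 'F251H', 'F611Q', 'L651D', 'L77M', 'S514N', 'W697I']
Accumulating mutations along path to Eta:
  At Theta: gained [] -> total []
  At Zeta: gained ['F251H', 'D112F'] -> total ['D112F', 'F251H']
  At Eta: gained ['A256L', 'F611Q', 'W697I'] -> total ['A256L', 'D112F', 'F251H', 'F611Q', 'W697I']
Mutations(Eta) = ['A256L', 'D112F', 'F251H', 'F611Q', 'W697I']
Intersection: ['A256L', 'D112F', 'F251H', 'F611Q', 'L651D', 'L77M', 'S514N', 'W697I'] ∩ ['A256L', 'D112F', 'F251H', 'F611Q', 'W697I'] = ['A256L', 'D112F', 'F251H', 'F611Q', 'W697I']

Answer: A256L,D112F,F251H,F611Q,W697I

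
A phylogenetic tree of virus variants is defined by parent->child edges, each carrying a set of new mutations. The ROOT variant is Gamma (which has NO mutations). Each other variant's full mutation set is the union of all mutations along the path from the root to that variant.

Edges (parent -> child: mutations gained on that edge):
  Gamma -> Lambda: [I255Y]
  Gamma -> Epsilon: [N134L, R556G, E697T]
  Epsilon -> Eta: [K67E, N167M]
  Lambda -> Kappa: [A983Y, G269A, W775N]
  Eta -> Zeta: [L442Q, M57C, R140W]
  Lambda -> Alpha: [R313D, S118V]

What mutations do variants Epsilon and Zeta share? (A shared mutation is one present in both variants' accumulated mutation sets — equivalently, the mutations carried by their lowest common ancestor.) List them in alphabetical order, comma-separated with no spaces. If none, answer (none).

Accumulating mutations along path to Epsilon:
  At Gamma: gained [] -> total []
  At Epsilon: gained ['N134L', 'R556G', 'E697T'] -> total ['E697T', 'N134L', 'R556G']
Mutations(Epsilon) = ['E697T', 'N134L', 'R556G']
Accumulating mutations along path to Zeta:
  At Gamma: gained [] -> total []
  At Epsilon: gained ['N134L', 'R556G', 'E697T'] -> total ['E697T', 'N134L', 'R556G']
  At Eta: gained ['K67E', 'N167M'] -> total ['E697T', 'K67E', 'N134L', 'N167M', 'R556G']
  At Zeta: gained ['L442Q', 'M57C', 'R140W'] -> total ['E697T', 'K67E', 'L442Q', 'M57C', 'N134L', 'N167M', 'R140W', 'R556G']
Mutations(Zeta) = ['E697T', 'K67E', 'L442Q', 'M57C', 'N134L', 'N167M', 'R140W', 'R556G']
Intersection: ['E697T', 'N134L', 'R556G'] ∩ ['E697T', 'K67E', 'L442Q', 'M57C', 'N134L', 'N167M', 'R140W', 'R556G'] = ['E697T', 'N134L', 'R556G']

Answer: E697T,N134L,R556G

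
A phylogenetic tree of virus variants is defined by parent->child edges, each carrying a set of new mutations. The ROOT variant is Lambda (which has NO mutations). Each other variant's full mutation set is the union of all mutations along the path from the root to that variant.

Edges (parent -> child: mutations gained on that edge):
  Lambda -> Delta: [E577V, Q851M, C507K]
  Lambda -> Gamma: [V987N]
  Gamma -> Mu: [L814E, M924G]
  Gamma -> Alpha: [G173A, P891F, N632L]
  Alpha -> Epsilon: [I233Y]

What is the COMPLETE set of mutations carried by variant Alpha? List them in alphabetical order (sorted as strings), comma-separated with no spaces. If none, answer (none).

Answer: G173A,N632L,P891F,V987N

Derivation:
At Lambda: gained [] -> total []
At Gamma: gained ['V987N'] -> total ['V987N']
At Alpha: gained ['G173A', 'P891F', 'N632L'] -> total ['G173A', 'N632L', 'P891F', 'V987N']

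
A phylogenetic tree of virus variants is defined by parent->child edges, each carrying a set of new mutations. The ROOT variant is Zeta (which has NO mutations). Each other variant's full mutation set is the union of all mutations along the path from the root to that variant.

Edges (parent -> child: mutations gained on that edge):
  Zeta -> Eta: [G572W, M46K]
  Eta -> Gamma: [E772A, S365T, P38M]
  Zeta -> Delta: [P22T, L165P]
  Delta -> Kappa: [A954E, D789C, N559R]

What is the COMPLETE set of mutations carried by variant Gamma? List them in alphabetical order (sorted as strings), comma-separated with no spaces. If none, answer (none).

At Zeta: gained [] -> total []
At Eta: gained ['G572W', 'M46K'] -> total ['G572W', 'M46K']
At Gamma: gained ['E772A', 'S365T', 'P38M'] -> total ['E772A', 'G572W', 'M46K', 'P38M', 'S365T']

Answer: E772A,G572W,M46K,P38M,S365T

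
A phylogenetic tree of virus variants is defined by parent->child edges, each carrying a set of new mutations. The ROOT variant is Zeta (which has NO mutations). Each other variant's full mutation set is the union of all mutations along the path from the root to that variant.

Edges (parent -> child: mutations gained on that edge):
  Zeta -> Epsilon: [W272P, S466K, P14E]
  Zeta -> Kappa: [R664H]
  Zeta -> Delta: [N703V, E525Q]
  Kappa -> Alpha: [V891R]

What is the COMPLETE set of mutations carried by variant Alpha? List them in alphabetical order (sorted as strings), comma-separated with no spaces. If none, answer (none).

At Zeta: gained [] -> total []
At Kappa: gained ['R664H'] -> total ['R664H']
At Alpha: gained ['V891R'] -> total ['R664H', 'V891R']

Answer: R664H,V891R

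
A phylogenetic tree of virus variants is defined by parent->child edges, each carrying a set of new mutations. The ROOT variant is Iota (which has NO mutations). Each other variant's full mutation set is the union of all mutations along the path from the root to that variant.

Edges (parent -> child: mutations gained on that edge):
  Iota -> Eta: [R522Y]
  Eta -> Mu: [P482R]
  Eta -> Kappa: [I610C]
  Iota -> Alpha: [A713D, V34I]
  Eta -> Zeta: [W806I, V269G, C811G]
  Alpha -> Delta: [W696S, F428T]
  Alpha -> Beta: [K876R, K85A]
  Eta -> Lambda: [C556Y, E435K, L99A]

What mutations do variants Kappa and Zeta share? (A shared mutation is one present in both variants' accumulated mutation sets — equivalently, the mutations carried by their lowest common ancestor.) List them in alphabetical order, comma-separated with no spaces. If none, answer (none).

Accumulating mutations along path to Kappa:
  At Iota: gained [] -> total []
  At Eta: gained ['R522Y'] -> total ['R522Y']
  At Kappa: gained ['I610C'] -> total ['I610C', 'R522Y']
Mutations(Kappa) = ['I610C', 'R522Y']
Accumulating mutations along path to Zeta:
  At Iota: gained [] -> total []
  At Eta: gained ['R522Y'] -> total ['R522Y']
  At Zeta: gained ['W806I', 'V269G', 'C811G'] -> total ['C811G', 'R522Y', 'V269G', 'W806I']
Mutations(Zeta) = ['C811G', 'R522Y', 'V269G', 'W806I']
Intersection: ['I610C', 'R522Y'] ∩ ['C811G', 'R522Y', 'V269G', 'W806I'] = ['R522Y']

Answer: R522Y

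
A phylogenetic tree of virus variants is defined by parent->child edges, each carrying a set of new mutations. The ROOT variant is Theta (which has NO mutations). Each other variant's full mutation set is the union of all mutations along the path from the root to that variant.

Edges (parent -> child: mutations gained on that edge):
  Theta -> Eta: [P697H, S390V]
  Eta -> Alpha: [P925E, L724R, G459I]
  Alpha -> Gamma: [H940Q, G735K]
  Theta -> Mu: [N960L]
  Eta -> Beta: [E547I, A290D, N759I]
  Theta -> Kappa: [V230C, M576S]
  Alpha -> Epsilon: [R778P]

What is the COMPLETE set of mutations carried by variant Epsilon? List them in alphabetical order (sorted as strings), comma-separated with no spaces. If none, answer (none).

At Theta: gained [] -> total []
At Eta: gained ['P697H', 'S390V'] -> total ['P697H', 'S390V']
At Alpha: gained ['P925E', 'L724R', 'G459I'] -> total ['G459I', 'L724R', 'P697H', 'P925E', 'S390V']
At Epsilon: gained ['R778P'] -> total ['G459I', 'L724R', 'P697H', 'P925E', 'R778P', 'S390V']

Answer: G459I,L724R,P697H,P925E,R778P,S390V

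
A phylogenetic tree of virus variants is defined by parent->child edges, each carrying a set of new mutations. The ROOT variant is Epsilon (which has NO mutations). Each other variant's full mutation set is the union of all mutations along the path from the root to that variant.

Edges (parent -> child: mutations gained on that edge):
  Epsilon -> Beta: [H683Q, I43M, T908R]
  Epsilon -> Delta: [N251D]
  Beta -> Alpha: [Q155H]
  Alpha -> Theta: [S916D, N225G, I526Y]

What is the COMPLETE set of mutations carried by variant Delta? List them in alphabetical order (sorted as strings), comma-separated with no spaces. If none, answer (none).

Answer: N251D

Derivation:
At Epsilon: gained [] -> total []
At Delta: gained ['N251D'] -> total ['N251D']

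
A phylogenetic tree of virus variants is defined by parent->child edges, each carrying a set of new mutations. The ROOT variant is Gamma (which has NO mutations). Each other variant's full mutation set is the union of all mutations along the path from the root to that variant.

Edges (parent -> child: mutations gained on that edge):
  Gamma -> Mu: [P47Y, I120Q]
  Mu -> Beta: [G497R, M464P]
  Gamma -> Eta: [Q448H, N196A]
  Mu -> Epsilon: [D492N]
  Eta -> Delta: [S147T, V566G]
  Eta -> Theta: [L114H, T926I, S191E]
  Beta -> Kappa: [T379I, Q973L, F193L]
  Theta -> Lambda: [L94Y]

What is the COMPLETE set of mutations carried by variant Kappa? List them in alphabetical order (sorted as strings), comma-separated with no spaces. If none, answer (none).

Answer: F193L,G497R,I120Q,M464P,P47Y,Q973L,T379I

Derivation:
At Gamma: gained [] -> total []
At Mu: gained ['P47Y', 'I120Q'] -> total ['I120Q', 'P47Y']
At Beta: gained ['G497R', 'M464P'] -> total ['G497R', 'I120Q', 'M464P', 'P47Y']
At Kappa: gained ['T379I', 'Q973L', 'F193L'] -> total ['F193L', 'G497R', 'I120Q', 'M464P', 'P47Y', 'Q973L', 'T379I']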